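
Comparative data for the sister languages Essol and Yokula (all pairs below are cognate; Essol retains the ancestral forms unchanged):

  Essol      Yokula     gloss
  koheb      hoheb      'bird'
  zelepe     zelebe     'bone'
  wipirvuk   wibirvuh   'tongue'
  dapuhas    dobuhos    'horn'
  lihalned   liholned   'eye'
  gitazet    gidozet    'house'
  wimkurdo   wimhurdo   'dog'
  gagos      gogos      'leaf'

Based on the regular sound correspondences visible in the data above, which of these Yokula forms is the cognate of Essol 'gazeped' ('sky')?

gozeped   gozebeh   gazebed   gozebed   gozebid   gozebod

dapuhas ~ dobuhos, lihalned ~ liholned — Essol a corresponds to Yokula o after a consonant, before a consonant other than r, m, n, p, b, f, v.
zelepe ~ zelebe — Essol p corresponds to Yokula b between vowels (before a front vowel).
Applying these to Essol 'gazeped':
  gazeped → gozeped   (a→o after a consonant, before a consonant other than r, m, n, p, b, f, v)
  gozeped → gozebed   (p→b between vowels (before a front vowel))
So the Yokula cognate is 'gozebed'.

gozebed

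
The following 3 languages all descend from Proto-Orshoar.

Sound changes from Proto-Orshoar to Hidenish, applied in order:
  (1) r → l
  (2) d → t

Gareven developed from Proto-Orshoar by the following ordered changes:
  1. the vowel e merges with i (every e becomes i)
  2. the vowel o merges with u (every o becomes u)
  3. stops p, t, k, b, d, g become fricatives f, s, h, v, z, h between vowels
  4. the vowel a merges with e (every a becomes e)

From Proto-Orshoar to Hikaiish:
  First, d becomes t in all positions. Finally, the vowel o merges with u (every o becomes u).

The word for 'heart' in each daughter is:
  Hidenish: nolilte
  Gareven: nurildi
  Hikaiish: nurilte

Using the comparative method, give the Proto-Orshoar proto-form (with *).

*norilde

Position 2: Hidenish has o, Gareven has u, Hikaiish has u. Hidenish preserves o here (none of its changes turn any other segment into o), so the proto-segment is *o.
Position 3: Hidenish has l, Gareven has r, Hikaiish has r. Gareven preserves r here (none of its changes turn any other segment into r), so the proto-segment is *r.
This points to *norilde. Verify forward in each daughter:
Hidenish: start from *norilde.
  rule 1 (unconditioned shift): norilde → nolilde
  rule 2 (unconditioned shift): nolilde → nolilte
  ⇒ Hidenish nolilte
Gareven: *norilde > norildi > nurildi  (by vowel merger, vowel merger)
Hikaiish: start from *norilde.
  rule 1 (unconditioned shift): norilde → norilte
  rule 2 (vowel merger): norilte → nurilte
  ⇒ Hikaiish nurilte
Only *norilde yields all of Hidenish nolilte, Gareven nurildi, Hikaiish nurilte.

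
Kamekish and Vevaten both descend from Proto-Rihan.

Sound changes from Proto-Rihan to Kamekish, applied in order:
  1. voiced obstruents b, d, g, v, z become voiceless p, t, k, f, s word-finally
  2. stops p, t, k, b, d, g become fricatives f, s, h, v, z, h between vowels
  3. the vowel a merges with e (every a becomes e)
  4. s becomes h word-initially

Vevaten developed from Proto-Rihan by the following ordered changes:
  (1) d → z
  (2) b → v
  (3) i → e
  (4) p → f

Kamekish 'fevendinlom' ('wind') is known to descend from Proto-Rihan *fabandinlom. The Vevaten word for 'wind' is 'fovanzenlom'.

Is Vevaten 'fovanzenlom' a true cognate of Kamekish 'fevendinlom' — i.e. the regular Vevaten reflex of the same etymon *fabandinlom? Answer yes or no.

Derive the expected Vevaten reflex of *fabandinlom:
Vevaten: start from *fabandinlom.
  rule 1 (unconditioned shift): fabandinlom → fabanzinlom
  rule 2 (unconditioned shift): fabanzinlom → favanzinlom
  rule 3 (vowel merger): favanzinlom → favanzenlom
  rule 4: no change — favanzenlom
  ⇒ Vevaten favanzenlom
The regular Vevaten reflex would be 'favanzenlom', but the attested form is 'fovanzenlom'. The correspondence is irregular, so they are not cognates (the Vevaten form has a different source).

no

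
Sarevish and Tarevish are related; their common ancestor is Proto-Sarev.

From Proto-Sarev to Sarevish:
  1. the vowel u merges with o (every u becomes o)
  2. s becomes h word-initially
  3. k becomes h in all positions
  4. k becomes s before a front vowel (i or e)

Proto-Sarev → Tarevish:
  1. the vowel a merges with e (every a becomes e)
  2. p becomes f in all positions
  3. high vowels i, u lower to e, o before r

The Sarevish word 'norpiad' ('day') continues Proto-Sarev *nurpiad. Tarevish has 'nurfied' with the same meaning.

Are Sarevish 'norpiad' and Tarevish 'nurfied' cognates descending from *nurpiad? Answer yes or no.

Derive the expected Tarevish reflex of *nurpiad:
Tarevish: *nurpiad > nurpied > nurfied > norfied  (by vowel merger, unconditioned shift, pre-rhotic lowering)
The regular Tarevish reflex would be 'norfied', but the attested form is 'nurfied'. The correspondence is irregular, so they are not cognates (the Tarevish form has a different source).

no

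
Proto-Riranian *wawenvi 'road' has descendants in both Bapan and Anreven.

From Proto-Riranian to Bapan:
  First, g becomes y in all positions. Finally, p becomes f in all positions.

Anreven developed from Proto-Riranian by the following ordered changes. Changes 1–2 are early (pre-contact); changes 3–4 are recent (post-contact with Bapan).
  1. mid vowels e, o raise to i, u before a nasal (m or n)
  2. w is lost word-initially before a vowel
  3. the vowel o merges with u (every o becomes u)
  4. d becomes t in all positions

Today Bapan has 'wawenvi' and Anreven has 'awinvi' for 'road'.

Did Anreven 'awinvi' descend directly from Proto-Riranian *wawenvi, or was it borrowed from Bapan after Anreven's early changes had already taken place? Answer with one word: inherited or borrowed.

inherited

If inherited, *wawenvi would pass through all of Anreven's changes:
Anreven: *wawenvi
  wawenvi → wawinvi   [pre-nasal raising]
  wawinvi → awinvi   [glide loss]
  awinvi (rule 3 does not apply)
  awinvi (rule 4 does not apply)
  giving Anreven awinvi.
If borrowed from Bapan 'wawenvi' after the early changes, it would undergo only the recent ones:
  rule 3 (vowel merger): no change (wawenvi)
  rule 4 (unconditioned shift): no change (wawenvi)
  ⇒ as a loan: wawenvi
Anreven 'awinvi' matches the inherited outcome exactly, so it is an inherited cognate, not a loan.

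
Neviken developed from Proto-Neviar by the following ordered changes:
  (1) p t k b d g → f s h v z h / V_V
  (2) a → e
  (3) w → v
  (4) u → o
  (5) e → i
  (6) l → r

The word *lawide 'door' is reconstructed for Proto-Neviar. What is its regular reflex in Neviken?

Neviken: start from *lawide.
  rule 1 (intervocalic lenition): lawide → lawize
  rule 2 (vowel merger): lawize → lewize
  rule 3 (unconditioned shift): lewize → levize
  rule 4: no change — levize
  rule 5 (vowel merger): levize → livizi
  rule 6 (unconditioned shift): livizi → rivizi
  ⇒ Neviken rivizi

rivizi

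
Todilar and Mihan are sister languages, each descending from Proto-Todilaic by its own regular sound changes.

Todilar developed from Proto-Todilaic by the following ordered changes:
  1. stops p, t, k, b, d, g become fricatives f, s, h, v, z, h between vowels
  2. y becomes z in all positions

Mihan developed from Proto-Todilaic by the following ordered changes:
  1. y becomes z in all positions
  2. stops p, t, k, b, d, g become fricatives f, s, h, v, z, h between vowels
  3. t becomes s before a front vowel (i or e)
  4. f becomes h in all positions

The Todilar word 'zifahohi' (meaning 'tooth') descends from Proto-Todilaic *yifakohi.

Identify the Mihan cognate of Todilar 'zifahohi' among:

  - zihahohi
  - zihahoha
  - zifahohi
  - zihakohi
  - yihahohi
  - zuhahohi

Mihan: *yifakohi > zifakohi > zifahohi > zihahohi  (by unconditioned shift, intervocalic lenition, unconditioned shift)
The other candidates each miss or misapply at least one Mihan change.

zihahohi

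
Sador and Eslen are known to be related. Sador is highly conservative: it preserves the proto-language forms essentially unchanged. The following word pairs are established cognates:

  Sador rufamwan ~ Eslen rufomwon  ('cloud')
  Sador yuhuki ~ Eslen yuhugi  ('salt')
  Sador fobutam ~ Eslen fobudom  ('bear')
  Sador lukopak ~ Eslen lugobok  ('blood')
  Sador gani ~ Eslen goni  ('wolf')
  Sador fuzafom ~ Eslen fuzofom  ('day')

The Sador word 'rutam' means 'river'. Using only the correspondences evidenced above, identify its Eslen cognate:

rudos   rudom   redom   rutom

fobutam ~ fobudom — Sador t corresponds to Eslen d between vowels (before a back vowel).
rufamwan ~ rufomwon, fobutam ~ fobudom — Sador a corresponds to Eslen o after a consonant, before a nasal.
Applying these to Sador 'rutam':
  rutam → rudam   (t→d between vowels (before a back vowel))
  rudam → rudom   (a→o after a consonant, before a nasal)
So the Eslen cognate is 'rudom'.

rudom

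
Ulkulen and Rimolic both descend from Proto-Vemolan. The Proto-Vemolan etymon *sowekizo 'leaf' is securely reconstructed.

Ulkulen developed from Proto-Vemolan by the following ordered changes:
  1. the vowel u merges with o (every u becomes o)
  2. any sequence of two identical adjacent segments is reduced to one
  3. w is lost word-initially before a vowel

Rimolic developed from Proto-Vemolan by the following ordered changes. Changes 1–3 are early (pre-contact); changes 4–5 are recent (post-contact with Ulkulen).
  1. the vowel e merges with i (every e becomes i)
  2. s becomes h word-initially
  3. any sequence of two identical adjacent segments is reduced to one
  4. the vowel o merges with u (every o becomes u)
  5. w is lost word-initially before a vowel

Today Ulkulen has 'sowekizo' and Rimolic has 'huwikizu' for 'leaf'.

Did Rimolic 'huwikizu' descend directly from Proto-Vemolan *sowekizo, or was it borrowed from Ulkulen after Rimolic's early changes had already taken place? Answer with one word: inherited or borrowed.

inherited

If inherited, *sowekizo would pass through all of Rimolic's changes:
Rimolic: start from *sowekizo.
  rule 1 (vowel merger): sowekizo → sowikizo
  rule 2 (debuccalisation): sowikizo → howikizo
  rule 3: no change — howikizo
  rule 4 (vowel merger): howikizo → huwikizu
  rule 5: no change — huwikizu
  ⇒ Rimolic huwikizu
If borrowed from Ulkulen 'sowekizo' after the early changes, it would undergo only the recent ones:
  rule 4 (vowel merger): sowekizo → suwekizu
  rule 5 (glide loss): no change (suwekizu)
  ⇒ as a loan: suwekizu
Rimolic 'huwikizu' matches the inherited outcome exactly, so it is an inherited cognate, not a loan.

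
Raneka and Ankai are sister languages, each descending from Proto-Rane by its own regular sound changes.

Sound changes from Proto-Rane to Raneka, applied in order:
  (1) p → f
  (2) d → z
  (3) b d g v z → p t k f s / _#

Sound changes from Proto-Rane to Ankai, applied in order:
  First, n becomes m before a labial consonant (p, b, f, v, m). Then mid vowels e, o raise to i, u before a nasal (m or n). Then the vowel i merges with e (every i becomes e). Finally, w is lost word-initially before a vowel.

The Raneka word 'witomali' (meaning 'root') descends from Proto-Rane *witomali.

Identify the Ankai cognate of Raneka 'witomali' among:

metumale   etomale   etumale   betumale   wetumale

Ankai: *witomali > witumali > wetumale > etumale  (by pre-nasal raising, vowel merger, glide loss)
Among the options, 'etumale' alone shows every Ankai change applied in order.

etumale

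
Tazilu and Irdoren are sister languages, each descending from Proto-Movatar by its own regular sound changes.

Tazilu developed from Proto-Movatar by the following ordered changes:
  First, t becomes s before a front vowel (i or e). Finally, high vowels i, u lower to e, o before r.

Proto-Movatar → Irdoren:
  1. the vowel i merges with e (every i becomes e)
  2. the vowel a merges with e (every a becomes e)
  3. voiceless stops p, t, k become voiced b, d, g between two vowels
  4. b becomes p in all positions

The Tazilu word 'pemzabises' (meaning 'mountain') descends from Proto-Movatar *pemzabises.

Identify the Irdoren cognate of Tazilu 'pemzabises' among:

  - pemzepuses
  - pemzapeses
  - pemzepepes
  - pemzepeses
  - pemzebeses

Irdoren: start from *pemzabises.
  rule 1 (vowel merger): pemzabises → pemzabeses
  rule 2 (vowel merger): pemzabeses → pemzebeses
  rule 3: no change — pemzebeses
  rule 4 (unconditioned shift): pemzebeses → pemzepeses
  ⇒ Irdoren pemzepeses
Only 'pemzepeses' matches the regular Irdoren development of *pemzabises.

pemzepeses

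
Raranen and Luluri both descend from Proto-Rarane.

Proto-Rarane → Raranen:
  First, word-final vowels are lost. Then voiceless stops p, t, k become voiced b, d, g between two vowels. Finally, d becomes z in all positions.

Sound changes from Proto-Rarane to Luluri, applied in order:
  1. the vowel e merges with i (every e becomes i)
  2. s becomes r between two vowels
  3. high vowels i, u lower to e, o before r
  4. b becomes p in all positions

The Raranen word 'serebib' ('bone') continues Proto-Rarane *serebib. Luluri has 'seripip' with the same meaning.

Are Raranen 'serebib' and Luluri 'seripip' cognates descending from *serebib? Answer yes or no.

yes

Derive the expected Luluri reflex of *serebib:
Luluri: *serebib > siribib > seribib > seripip  (by vowel merger, pre-rhotic lowering, unconditioned shift)
Luluri 'seripip' matches the regular reflex exactly, so the pair is cognate.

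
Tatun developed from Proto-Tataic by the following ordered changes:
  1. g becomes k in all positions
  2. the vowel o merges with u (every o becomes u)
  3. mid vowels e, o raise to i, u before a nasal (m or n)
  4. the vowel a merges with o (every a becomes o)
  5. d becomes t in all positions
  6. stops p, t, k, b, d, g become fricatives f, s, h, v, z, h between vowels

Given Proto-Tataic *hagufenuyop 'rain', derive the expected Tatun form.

Tatun: start from *hagufenuyop.
  rule 1 (unconditioned shift): hagufenuyop → hakufenuyop
  rule 2 (vowel merger): hakufenuyop → hakufenuyup
  rule 3 (pre-nasal raising): hakufenuyup → hakufinuyup
  rule 4 (vowel merger): hakufinuyup → hokufinuyup
  rule 5: no change — hokufinuyup
  rule 6 (intervocalic lenition): hokufinuyup → hohufinuyup
  ⇒ Tatun hohufinuyup

hohufinuyup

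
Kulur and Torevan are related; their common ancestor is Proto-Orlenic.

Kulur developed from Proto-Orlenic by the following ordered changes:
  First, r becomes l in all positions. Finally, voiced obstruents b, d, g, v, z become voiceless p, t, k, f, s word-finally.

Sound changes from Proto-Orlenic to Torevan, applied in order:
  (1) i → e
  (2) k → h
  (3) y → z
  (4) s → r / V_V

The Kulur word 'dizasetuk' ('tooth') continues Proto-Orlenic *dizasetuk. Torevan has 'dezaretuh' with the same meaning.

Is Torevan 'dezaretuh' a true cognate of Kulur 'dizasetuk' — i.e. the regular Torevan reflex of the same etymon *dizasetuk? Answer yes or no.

Derive the expected Torevan reflex of *dizasetuk:
Torevan: start from *dizasetuk.
  rule 1 (vowel merger): dizasetuk → dezasetuk
  rule 2 (unconditioned shift): dezasetuk → dezasetuh
  rule 3: no change — dezasetuh
  rule 4 (rhotacism): dezasetuh → dezaretuh
  ⇒ Torevan dezaretuh
Torevan 'dezaretuh' matches the regular reflex exactly, so the pair is cognate.

yes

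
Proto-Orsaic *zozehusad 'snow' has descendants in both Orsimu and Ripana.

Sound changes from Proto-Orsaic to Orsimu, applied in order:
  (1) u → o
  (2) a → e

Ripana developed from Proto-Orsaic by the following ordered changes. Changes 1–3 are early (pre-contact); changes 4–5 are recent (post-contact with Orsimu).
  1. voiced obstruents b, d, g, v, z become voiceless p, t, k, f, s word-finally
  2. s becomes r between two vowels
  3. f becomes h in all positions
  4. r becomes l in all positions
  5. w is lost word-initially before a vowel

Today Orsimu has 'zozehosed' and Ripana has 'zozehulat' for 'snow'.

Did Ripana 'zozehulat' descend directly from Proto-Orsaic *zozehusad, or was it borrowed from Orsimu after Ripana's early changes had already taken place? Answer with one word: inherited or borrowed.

If inherited, *zozehusad would pass through all of Ripana's changes:
Ripana: *zozehusad > zozehusat > zozehurat > zozehulat  (by final devoicing, rhotacism, unconditioned shift)
If borrowed from Orsimu 'zozehosed' after the early changes, it would undergo only the recent ones:
  rule 4 (unconditioned shift): no change (zozehosed)
  rule 5 (glide loss): no change (zozehosed)
  ⇒ as a loan: zozehosed
Ripana 'zozehulat' matches the inherited outcome exactly, so it is an inherited cognate, not a loan.

inherited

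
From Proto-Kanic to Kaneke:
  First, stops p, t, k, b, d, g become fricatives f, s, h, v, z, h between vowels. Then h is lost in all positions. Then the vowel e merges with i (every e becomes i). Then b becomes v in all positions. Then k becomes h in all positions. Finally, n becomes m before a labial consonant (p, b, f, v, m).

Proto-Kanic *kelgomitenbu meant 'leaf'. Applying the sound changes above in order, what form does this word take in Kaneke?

hilgomisimvu

Kaneke: *kelgomitenbu > kelgomisenbu > kilgomisinbu > kilgomisinvu > hilgomisinvu > hilgomisimvu  (by intervocalic lenition, vowel merger, unconditioned shift, unconditioned shift, nasal place assimilation)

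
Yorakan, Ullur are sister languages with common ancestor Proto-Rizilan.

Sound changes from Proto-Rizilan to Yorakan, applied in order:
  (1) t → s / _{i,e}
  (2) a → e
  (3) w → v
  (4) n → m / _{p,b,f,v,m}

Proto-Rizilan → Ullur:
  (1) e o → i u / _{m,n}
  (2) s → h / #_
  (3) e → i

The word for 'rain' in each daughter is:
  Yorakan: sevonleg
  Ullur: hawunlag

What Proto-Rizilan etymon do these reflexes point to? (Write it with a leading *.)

Position 2: Yorakan has e, Ullur has a. Ullur preserves a here (none of its changes turn any other segment into a), so the proto-segment is *a.
Position 1: Yorakan has s, Ullur has h. Taking the neighbouring segments as reconstructed: Yorakan s can only go back to *s; Ullur h could go back to *s or *h — the one source consistent with every daughter is *s.
Position 3: Yorakan has v, Ullur has w. Ullur preserves w here (none of its changes turn any other segment into w), so the proto-segment is *w.
This points to *sawonlag. Verify forward in each daughter:
Yorakan: *sawonlag
  sawonlag (rule 1 does not apply)
  sawonlag → sewonleg   [vowel merger]
  sewonleg → sevonleg   [unconditioned shift]
  sevonleg (rule 4 does not apply)
  giving Yorakan sevonleg.
Ullur: *sawonlag > sawunlag > hawunlag  (by pre-nasal raising, debuccalisation)
*sawonlag is the unique common source.

*sawonlag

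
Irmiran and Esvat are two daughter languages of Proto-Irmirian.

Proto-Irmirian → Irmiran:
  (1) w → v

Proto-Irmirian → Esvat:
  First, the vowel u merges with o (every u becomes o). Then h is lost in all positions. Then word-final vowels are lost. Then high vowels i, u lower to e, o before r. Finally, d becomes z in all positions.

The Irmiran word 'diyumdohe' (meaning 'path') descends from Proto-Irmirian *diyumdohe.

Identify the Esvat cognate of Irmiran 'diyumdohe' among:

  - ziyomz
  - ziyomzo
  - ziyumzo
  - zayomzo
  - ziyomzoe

Esvat: *diyumdohe > diyomdohe > diyomdoe > diyomdo > ziyomzo  (by vowel merger, h-loss, apocope, unconditioned shift)
Among the options, 'ziyomzo' alone shows every Esvat change applied in order.

ziyomzo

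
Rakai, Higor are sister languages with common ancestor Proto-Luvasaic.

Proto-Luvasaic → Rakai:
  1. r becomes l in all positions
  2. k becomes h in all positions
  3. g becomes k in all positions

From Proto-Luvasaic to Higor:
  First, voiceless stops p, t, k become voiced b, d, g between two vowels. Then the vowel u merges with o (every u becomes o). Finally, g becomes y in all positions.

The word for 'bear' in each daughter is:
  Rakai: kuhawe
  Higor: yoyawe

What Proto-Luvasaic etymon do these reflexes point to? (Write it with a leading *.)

*gukawe

Position 2: Rakai has u, Higor has o. Rakai preserves u here (none of its changes turn any other segment into u), so the proto-segment is *u.
Position 3: Rakai has h, Higor has y. Taking the neighbouring segments as reconstructed: Rakai h could go back to *k or *h; Higor y could go back to *k or *g or *y — the one source consistent with every daughter is *k.
This points to *gukawe. Verify forward in each daughter:
Rakai: *gukawe
  gukawe (rule 1 does not apply)
  gukawe → guhawe   [unconditioned shift]
  guhawe → kuhawe   [unconditioned shift]
  giving Rakai kuhawe.
Higor: *gukawe
  gukawe → gugawe   [intervocalic voicing]
  gugawe → gogawe   [vowel merger]
  gogawe → yoyawe   [unconditioned shift]
  giving Higor yoyawe.
Only *gukawe yields all of Rakai kuhawe, Higor yoyawe.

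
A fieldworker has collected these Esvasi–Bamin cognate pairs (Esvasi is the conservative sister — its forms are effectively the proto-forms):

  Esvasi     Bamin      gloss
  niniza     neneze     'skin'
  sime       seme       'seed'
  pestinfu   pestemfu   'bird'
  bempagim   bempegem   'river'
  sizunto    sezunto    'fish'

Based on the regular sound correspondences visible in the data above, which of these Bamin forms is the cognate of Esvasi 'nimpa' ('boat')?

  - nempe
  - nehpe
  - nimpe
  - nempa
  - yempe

nempe

sime ~ seme, bempagim ~ bempegem — Esvasi i corresponds to Bamin e after a consonant, before a nasal.
niniza ~ neneze — Esvasi a corresponds to Bamin e word-finally.
Applying these to Esvasi 'nimpa':
  nimpa → nempa   (i→e after a consonant, before a nasal)
  nempa → nempe   (a→e word-finally)
So the Bamin cognate is 'nempe'.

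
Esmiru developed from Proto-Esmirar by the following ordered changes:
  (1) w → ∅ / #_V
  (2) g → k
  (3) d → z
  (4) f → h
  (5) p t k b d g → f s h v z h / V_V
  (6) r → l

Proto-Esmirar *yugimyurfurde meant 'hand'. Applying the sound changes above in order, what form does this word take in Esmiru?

yuhimyulhulze

Esmiru: start from *yugimyurfurde.
  rule 1: no change — yugimyurfurde
  rule 2 (unconditioned shift): yugimyurfurde → yukimyurfurde
  rule 3 (unconditioned shift): yukimyurfurde → yukimyurfurze
  rule 4 (unconditioned shift): yukimyurfurze → yukimyurhurze
  rule 5 (intervocalic lenition): yukimyurhurze → yuhimyurhurze
  rule 6 (unconditioned shift): yuhimyurhurze → yuhimyulhulze
  ⇒ Esmiru yuhimyulhulze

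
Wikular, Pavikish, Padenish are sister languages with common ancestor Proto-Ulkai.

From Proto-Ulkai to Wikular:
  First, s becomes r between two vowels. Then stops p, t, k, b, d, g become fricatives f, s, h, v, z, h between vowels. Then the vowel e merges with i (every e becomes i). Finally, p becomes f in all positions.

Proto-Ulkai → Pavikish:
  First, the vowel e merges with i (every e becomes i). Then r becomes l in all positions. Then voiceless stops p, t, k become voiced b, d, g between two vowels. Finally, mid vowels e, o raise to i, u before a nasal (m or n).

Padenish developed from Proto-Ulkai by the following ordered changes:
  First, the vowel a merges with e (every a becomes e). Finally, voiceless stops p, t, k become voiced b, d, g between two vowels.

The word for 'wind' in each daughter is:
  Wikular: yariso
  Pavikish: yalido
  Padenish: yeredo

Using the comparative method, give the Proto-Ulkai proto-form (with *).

*yareto

Position 5: Wikular has s, Pavikish has d, Padenish has d. Taking the neighbouring segments as reconstructed: Wikular s can only go back to *t; Pavikish d could go back to *t or *d; Padenish d could go back to *t or *d — the one source consistent with every daughter is *t.
Position 2: Wikular has a, Pavikish has a, Padenish has e. Wikular preserves a here (none of its changes turn any other segment into a), so the proto-segment is *a.
This points to *yareto. Verify forward in each daughter:
Wikular: *yareto > yareso > yariso  (by intervocalic lenition, vowel merger)
Pavikish: *yareto
  yareto → yarito   [vowel merger]
  yarito → yalito   [unconditioned shift]
  yalito → yalido   [intervocalic voicing]
  yalido (rule 4 does not apply)
  giving Pavikish yalido.
Padenish: *yareto
  yareto → yereto   [vowel merger]
  yereto → yeredo   [intervocalic voicing]
  giving Padenish yeredo.
*yareto is the unique common source.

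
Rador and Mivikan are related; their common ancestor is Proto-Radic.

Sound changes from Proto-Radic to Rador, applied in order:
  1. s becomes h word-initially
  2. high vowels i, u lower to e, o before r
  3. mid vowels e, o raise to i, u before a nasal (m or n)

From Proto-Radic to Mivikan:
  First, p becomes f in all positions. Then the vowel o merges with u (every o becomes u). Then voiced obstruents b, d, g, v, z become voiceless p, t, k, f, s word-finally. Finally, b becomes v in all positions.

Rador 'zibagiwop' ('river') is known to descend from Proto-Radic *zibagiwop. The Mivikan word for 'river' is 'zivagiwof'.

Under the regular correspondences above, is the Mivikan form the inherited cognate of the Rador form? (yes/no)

Derive the expected Mivikan reflex of *zibagiwop:
Mivikan: *zibagiwop
  zibagiwop → zibagiwof   [unconditioned shift]
  zibagiwof → zibagiwuf   [vowel merger]
  zibagiwuf (rule 3 does not apply)
  zibagiwuf → zivagiwuf   [unconditioned shift]
  giving Mivikan zivagiwuf.
The regular Mivikan reflex would be 'zivagiwuf', but the attested form is 'zivagiwof'. The correspondence is irregular, so they are not cognates (the Mivikan form has a different source).

no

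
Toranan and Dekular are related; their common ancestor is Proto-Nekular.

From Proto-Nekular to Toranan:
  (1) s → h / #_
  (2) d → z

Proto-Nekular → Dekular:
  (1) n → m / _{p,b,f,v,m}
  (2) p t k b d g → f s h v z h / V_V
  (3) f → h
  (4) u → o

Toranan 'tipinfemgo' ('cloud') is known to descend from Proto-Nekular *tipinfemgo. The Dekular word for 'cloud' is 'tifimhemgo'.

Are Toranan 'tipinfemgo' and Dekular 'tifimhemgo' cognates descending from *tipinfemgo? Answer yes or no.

Derive the expected Dekular reflex of *tipinfemgo:
Dekular: *tipinfemgo
  tipinfemgo → tipimfemgo   [nasal place assimilation]
  tipimfemgo → tifimfemgo   [intervocalic lenition]
  tifimfemgo → tihimhemgo   [unconditioned shift]
  tihimhemgo (rule 4 does not apply)
  giving Dekular tihimhemgo.
The regular Dekular reflex would be 'tihimhemgo', but the attested form is 'tifimhemgo'. The correspondence is irregular, so they are not cognates (the Dekular form has a different source).

no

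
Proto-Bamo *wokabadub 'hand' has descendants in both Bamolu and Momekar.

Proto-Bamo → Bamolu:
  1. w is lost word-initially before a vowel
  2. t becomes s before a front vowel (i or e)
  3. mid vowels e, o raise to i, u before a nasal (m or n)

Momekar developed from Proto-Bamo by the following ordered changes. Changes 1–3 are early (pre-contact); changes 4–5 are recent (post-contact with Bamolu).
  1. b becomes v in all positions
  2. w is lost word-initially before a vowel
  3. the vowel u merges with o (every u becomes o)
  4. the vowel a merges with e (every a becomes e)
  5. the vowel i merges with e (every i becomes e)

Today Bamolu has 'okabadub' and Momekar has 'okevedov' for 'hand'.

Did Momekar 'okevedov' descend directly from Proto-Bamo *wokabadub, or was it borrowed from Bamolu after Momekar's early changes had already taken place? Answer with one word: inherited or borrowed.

inherited

If inherited, *wokabadub would pass through all of Momekar's changes:
Momekar: *wokabadub > wokavaduv > okavaduv > okavadov > okevedov  (by unconditioned shift, glide loss, vowel merger, vowel merger)
If borrowed from Bamolu 'okabadub' after the early changes, it would undergo only the recent ones:
  rule 4 (vowel merger): okabadub → okebedub
  rule 5 (vowel merger): no change (okebedub)
  ⇒ as a loan: okebedub
Momekar 'okevedov' matches the inherited outcome exactly, so it is an inherited cognate, not a loan.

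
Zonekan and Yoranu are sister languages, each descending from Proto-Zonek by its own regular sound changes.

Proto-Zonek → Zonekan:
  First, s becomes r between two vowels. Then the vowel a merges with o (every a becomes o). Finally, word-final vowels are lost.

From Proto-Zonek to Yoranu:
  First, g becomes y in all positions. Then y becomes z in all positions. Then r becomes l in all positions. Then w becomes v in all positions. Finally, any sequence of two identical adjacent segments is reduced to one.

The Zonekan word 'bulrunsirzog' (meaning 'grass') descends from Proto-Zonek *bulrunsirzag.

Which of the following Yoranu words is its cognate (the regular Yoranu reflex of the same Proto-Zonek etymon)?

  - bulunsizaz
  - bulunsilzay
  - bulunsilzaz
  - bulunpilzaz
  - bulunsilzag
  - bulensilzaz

bulunsilzaz

Yoranu: *bulrunsirzag > bulrunsirzay > bulrunsirzaz > bullunsilzaz > bulunsilzaz  (by unconditioned shift, unconditioned shift, unconditioned shift, degemination)
Only 'bulunsilzaz' matches the regular Yoranu development of *bulrunsirzag.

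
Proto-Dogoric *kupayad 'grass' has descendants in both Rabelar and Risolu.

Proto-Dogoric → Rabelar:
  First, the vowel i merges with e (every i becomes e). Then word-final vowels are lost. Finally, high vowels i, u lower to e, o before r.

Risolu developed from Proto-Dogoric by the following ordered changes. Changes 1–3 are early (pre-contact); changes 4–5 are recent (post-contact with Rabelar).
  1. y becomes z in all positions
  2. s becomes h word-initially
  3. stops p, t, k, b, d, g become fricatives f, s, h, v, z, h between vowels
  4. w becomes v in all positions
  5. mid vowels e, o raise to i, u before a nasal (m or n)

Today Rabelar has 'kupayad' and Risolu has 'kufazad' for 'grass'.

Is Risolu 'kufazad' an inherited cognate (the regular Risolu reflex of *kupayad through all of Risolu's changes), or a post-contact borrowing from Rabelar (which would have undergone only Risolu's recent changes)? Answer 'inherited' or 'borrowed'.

inherited

If inherited, *kupayad would pass through all of Risolu's changes:
Risolu: *kupayad > kupazad > kufazad  (by unconditioned shift, intervocalic lenition)
If borrowed from Rabelar 'kupayad' after the early changes, it would undergo only the recent ones:
  rule 4 (unconditioned shift): no change (kupayad)
  rule 5 (pre-nasal raising): no change (kupayad)
  ⇒ as a loan: kupayad
Risolu 'kufazad' matches the inherited outcome exactly, so it is an inherited cognate, not a loan.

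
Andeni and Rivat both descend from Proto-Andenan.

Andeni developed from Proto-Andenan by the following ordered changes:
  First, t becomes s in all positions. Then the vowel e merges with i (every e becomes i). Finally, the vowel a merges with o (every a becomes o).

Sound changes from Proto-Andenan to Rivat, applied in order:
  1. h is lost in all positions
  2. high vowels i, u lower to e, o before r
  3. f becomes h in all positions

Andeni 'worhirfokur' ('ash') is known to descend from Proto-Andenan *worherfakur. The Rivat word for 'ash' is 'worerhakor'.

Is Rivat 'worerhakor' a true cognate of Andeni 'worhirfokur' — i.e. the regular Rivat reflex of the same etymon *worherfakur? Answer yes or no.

Derive the expected Rivat reflex of *worherfakur:
Rivat: *worherfakur > worerfakur > worerfakor > worerhakor  (by h-loss, pre-rhotic lowering, unconditioned shift)
Rivat 'worerhakor' matches the regular reflex exactly, so the pair is cognate.

yes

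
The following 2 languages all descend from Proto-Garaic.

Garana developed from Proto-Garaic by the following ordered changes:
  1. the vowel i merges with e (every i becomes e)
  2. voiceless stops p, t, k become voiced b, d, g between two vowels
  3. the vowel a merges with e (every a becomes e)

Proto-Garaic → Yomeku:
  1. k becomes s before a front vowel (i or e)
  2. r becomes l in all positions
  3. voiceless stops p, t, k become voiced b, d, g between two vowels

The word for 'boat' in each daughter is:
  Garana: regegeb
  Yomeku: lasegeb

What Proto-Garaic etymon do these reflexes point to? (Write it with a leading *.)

*rakegeb

Position 1: Garana has r, Yomeku has l. Garana preserves r here (none of its changes turn any other segment into r), so the proto-segment is *r.
Position 3: Garana has g, Yomeku has s. Taking the neighbouring segments as reconstructed: Garana g could go back to *k or *g; Yomeku s could go back to *k or *s — the one source consistent with every daughter is *k.
Position 2: Garana has e, Yomeku has a. Yomeku preserves a here (none of its changes turn any other segment into a), so the proto-segment is *a.
This points to *rakegeb. Verify forward in each daughter:
Garana: *rakegeb > ragegeb > regegeb  (by intervocalic voicing, vowel merger)
Yomeku: *rakegeb
  rakegeb → rasegeb   [palatalisation]
  rasegeb → lasegeb   [unconditioned shift]
  lasegeb (rule 3 does not apply)
  giving Yomeku lasegeb.
*rakegeb is the unique common source.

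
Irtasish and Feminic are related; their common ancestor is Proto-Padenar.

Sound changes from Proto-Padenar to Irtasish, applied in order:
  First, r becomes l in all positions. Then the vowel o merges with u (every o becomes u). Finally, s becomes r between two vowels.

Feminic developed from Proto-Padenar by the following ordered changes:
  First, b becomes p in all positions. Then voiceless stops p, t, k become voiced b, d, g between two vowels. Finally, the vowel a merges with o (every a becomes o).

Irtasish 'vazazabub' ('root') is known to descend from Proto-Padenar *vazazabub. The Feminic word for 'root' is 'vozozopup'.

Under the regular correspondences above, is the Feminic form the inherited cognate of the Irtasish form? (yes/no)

no

Derive the expected Feminic reflex of *vazazabub:
Feminic: start from *vazazabub.
  rule 1 (unconditioned shift): vazazabub → vazazapup
  rule 2 (intervocalic voicing): vazazapup → vazazabup
  rule 3 (vowel merger): vazazabup → vozozobup
  ⇒ Feminic vozozobup
The regular Feminic reflex would be 'vozozobup', but the attested form is 'vozozopup'. The correspondence is irregular, so they are not cognates (the Feminic form has a different source).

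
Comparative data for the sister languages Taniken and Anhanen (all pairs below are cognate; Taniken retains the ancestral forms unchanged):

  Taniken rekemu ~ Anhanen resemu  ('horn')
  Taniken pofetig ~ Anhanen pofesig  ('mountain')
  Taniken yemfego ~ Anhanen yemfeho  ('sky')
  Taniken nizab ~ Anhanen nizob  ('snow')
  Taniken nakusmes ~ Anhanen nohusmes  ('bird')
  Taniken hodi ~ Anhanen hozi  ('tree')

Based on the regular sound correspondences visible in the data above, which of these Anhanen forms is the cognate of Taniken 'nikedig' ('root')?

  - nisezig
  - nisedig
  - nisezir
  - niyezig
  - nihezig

nisezig

rekemu ~ resemu — Taniken k corresponds to Anhanen s between vowels (before a front vowel).
hodi ~ hozi — Taniken d corresponds to Anhanen z between vowels (before a front vowel).
Applying these to Taniken 'nikedig':
  nikedig → nisedig   (k→s between vowels (before a front vowel))
  nisedig → nisezig   (d→z between vowels (before a front vowel))
So the Anhanen cognate is 'nisezig'.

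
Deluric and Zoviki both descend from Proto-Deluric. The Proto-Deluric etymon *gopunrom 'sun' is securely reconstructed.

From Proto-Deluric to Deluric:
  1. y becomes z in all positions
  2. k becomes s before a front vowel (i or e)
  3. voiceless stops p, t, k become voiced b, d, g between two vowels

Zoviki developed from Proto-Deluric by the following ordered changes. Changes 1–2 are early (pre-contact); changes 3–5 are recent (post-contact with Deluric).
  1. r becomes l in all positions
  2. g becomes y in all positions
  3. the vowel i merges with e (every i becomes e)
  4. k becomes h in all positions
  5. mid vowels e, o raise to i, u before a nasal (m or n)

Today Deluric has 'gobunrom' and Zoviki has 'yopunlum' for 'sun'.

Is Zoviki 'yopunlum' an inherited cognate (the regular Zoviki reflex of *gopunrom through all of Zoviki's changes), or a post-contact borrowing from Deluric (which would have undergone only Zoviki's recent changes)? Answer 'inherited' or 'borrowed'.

inherited

If inherited, *gopunrom would pass through all of Zoviki's changes:
Zoviki: start from *gopunrom.
  rule 1 (unconditioned shift): gopunrom → gopunlom
  rule 2 (unconditioned shift): gopunlom → yopunlom
  rule 3: no change — yopunlom
  rule 4: no change — yopunlom
  rule 5 (pre-nasal raising): yopunlom → yopunlum
  ⇒ Zoviki yopunlum
If borrowed from Deluric 'gobunrom' after the early changes, it would undergo only the recent ones:
  rule 3 (vowel merger): no change (gobunrom)
  rule 4 (unconditioned shift): no change (gobunrom)
  rule 5 (pre-nasal raising): gobunrom → gobunrum
  ⇒ as a loan: gobunrum
Zoviki 'yopunlum' matches the inherited outcome exactly, so it is an inherited cognate, not a loan.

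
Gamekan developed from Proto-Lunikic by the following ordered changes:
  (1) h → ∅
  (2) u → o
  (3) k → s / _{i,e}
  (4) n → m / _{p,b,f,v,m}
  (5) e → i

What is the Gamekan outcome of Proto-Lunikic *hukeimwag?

osiimwag

Gamekan: *hukeimwag > ukeimwag > okeimwag > oseimwag > osiimwag  (by h-loss, vowel merger, palatalisation, vowel merger)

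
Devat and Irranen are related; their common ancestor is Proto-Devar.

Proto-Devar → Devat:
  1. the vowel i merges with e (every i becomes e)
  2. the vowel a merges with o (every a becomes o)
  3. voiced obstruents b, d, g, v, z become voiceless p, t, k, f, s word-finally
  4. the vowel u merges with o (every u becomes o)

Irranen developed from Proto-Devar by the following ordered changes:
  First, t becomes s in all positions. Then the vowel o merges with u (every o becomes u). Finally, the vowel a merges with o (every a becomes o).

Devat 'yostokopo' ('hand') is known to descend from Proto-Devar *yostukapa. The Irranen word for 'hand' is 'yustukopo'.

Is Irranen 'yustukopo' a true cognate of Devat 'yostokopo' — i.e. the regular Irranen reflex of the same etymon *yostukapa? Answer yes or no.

no

Derive the expected Irranen reflex of *yostukapa:
Irranen: start from *yostukapa.
  rule 1 (unconditioned shift): yostukapa → yossukapa
  rule 2 (vowel merger): yossukapa → yussukapa
  rule 3 (vowel merger): yussukapa → yussukopo
  ⇒ Irranen yussukopo
The regular Irranen reflex would be 'yussukopo', but the attested form is 'yustukopo'. The correspondence is irregular, so they are not cognates (the Irranen form has a different source).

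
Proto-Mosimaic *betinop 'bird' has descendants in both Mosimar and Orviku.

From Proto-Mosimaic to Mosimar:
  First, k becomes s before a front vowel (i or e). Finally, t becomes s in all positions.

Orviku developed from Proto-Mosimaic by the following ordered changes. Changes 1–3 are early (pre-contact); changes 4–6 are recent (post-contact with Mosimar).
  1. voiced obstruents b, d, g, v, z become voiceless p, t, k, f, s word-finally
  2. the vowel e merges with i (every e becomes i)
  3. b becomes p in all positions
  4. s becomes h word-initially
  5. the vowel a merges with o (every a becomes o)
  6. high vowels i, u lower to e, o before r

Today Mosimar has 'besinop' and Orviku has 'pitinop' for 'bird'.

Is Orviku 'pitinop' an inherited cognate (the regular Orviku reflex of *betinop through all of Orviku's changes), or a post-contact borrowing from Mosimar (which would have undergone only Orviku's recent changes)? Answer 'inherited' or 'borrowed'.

inherited

If inherited, *betinop would pass through all of Orviku's changes:
Orviku: start from *betinop.
  rule 1: no change — betinop
  rule 2 (vowel merger): betinop → bitinop
  rule 3 (unconditioned shift): bitinop → pitinop
  rule 4: no change — pitinop
  rule 5: no change — pitinop
  rule 6: no change — pitinop
  ⇒ Orviku pitinop
If borrowed from Mosimar 'besinop' after the early changes, it would undergo only the recent ones:
  rule 4 (debuccalisation): no change (besinop)
  rule 5 (vowel merger): no change (besinop)
  rule 6 (pre-rhotic lowering): no change (besinop)
  ⇒ as a loan: besinop
Orviku 'pitinop' matches the inherited outcome exactly, so it is an inherited cognate, not a loan.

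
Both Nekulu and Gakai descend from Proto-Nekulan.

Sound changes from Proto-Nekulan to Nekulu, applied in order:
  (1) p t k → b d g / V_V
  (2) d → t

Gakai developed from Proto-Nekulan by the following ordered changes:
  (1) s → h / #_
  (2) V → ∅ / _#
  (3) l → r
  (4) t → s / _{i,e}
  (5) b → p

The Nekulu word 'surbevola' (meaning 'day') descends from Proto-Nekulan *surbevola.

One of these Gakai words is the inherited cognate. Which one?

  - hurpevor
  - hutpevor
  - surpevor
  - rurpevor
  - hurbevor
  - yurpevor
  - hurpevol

Gakai: *surbevola > hurbevola > hurbevol > hurbevor > hurpevor  (by debuccalisation, apocope, unconditioned shift, unconditioned shift)
The other candidates each miss or misapply at least one Gakai change.

hurpevor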